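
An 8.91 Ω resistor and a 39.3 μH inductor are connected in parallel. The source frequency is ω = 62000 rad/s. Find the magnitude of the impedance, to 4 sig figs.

X_L = ωL = 2.437 Ω
Parallel: admittances add. Y = 1/R + 1/(jωL)
Y = (0.1122 − j0.4104) S
|Y| = 0.4255 S → |Z| = 1/|Y| = 2.350 Ω, ∠Z = −∠Y = 74.71°

2.350 Ω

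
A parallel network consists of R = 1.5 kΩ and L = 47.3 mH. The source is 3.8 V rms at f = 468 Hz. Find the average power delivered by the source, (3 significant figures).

ω = 2πf = 2941 rad/s
X_L = ωL = 139 Ω
Parallel: admittances add. Y = 1/R + 1/(jωL)
Y = (0.000667 − j0.00719) S
|Y| = 0.00722 S → |Z| = 1/|Y| = 138 Ω, ∠Z = −∠Y = 84.7°
I = V/|Z| = 27.4 mA
P = VI cos φ = 3.8 × 0.0274 × cos(84.7°) = 9.63 mW

9.63 mW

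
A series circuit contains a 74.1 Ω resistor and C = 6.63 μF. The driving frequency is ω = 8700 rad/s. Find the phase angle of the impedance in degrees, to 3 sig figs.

X_C = 1/(ωC) = 17.3 Ω
Z = 74.1 − j17.3 Ω
|Z| = √(74.1² + 17.3²) = 76.1 Ω
∠Z = arctan(-17.3/74.1) = -13.2°

-13.2°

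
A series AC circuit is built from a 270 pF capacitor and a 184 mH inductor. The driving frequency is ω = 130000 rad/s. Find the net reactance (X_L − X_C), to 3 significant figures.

-4570 Ω

X_L = ωL = 23900 Ω
X_C = 1/(ωC) = 28500 Ω
X = 23900 − 28500 = -4570 Ω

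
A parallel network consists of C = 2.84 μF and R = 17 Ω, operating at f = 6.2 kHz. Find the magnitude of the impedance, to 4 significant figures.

7.981 Ω

ω = 2πf = 38960 rad/s
X_C = 1/(ωC) = 9.039 Ω
Parallel: admittances add. Y = 1/R + jωC
Y = (0.05882 + j0.1106) S
|Y| = 0.1253 S → |Z| = 1/|Y| = 7.981 Ω, ∠Z = −∠Y = -62.00°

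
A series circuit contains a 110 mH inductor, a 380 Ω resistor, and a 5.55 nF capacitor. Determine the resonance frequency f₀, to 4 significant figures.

6.441 kHz

ω₀ = 1/√(LC) = 1/√(0.11 × 5.55e-09) = 40470 rad/s
f₀ = ω₀/(2π) = 6.441 kHz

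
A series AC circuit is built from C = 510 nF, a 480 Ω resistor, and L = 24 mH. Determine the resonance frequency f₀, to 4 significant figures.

1.439 kHz

ω₀ = 1/√(LC) = 1/√(0.024 × 5.1e-07) = 9039 rad/s
f₀ = ω₀/(2π) = 1.439 kHz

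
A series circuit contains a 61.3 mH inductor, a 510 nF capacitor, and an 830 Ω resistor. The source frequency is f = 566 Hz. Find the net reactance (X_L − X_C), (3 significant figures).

-333 Ω

ω = 2πf = 3556 rad/s
X_L = ωL = 218 Ω
X_C = 1/(ωC) = 551 Ω
X = 218 − 551 = -333 Ω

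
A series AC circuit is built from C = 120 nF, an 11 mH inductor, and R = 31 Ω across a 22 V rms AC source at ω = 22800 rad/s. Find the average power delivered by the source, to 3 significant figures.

1.06 W

X_L = ωL = 251 Ω
X_C = 1/(ωC) = 365 Ω
Net reactance X = X_L − X_C = -115 Ω
Z = 31.0 − j115 Ω
|Z| = √(31.0² + 115²) = 119 Ω
∠Z = arctan(-115/31.0) = -74.9°
I = V/|Z| = 185 mA
P = VI cos φ = 22 × 0.185 × cos(-74.9°) = 1.06 W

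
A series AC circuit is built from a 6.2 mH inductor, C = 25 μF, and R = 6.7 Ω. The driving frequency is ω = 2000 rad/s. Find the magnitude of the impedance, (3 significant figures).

10.1 Ω

X_L = ωL = 12.4 Ω
X_C = 1/(ωC) = 20.0 Ω
Net reactance X = X_L − X_C = -7.60 Ω
Z = 6.70 − j7.60 Ω
|Z| = √(6.70² + 7.60²) = 10.1 Ω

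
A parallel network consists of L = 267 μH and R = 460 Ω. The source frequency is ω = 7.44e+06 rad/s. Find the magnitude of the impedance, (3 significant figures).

448 Ω

X_L = ωL = 1990 Ω
Parallel: admittances add. Y = 1/R + 1/(jωL)
Y = (0.00217 − j0.000503) S
|Y| = 0.00223 S → |Z| = 1/|Y| = 448 Ω, ∠Z = −∠Y = 13.0°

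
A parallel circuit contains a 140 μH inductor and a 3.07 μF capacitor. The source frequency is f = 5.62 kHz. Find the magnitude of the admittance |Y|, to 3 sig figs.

93.9 mS

ω = 2πf = 35310 rad/s
X_L = ωL = 4.94 Ω
X_C = 1/(ωC) = 9.22 Ω
Parallel: admittances add. Y = 1/(jωL) + jωC
Y = (0 − j0.0939) S
|Y| = 0.0939 S → |Z| = 1/|Y| = 10.7 Ω, ∠Z = −∠Y = 90.0°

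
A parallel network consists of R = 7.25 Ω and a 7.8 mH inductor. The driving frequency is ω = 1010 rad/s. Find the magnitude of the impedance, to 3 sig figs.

5.33 Ω

X_L = ωL = 7.88 Ω
Parallel: admittances add. Y = 1/R + 1/(jωL)
Y = (0.138 − j0.127) S
|Y| = 0.187 S → |Z| = 1/|Y| = 5.33 Ω, ∠Z = −∠Y = 42.6°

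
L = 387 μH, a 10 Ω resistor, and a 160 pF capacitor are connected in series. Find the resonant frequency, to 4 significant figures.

639.6 kHz

ω₀ = 1/√(LC) = 1/√(0.000387 × 1.6e-10) = 4.019e+06 rad/s
f₀ = ω₀/(2π) = 639.6 kHz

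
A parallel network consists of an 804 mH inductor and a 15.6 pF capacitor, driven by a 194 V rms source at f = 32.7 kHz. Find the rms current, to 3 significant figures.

553 μA

ω = 2πf = 205500 rad/s
X_L = ωL = 165000 Ω
X_C = 1/(ωC) = 312000 Ω
Parallel: admittances add. Y = 1/(jωL) + jωC
Y = (0 − j2.85e-06) S
|Y| = 2.85e-06 S → |Z| = 1/|Y| = 351000 Ω, ∠Z = −∠Y = 90.0°
I = V/|Z| = 194/351000 = 553 μA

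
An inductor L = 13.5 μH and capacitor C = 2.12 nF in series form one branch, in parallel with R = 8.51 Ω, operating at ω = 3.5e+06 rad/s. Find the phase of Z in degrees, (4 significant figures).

X_L = ωL = 47.25 Ω
X_C = 1/(ωC) = 134.8 Ω
Branch 1: Z₁ = R = 8.510 Ω
Branch 2 (series LC): Z₂ = j(X_L − X_C) = −j87.52 Ω
Parallel: Z = Z₁Z₂/(Z₁+Z₂), |Z| = 8.470 Ω, ∠Z = -5.554°

-5.554°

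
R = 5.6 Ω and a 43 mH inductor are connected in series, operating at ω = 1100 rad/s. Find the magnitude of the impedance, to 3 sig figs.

47.6 Ω

X_L = ωL = 47.3 Ω
Z = 5.60 + j47.3 Ω
|Z| = √(5.60² + 47.3²) = 47.6 Ω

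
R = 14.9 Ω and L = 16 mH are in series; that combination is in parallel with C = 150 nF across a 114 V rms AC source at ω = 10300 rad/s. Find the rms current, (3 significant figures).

514 mA

X_L = ωL = 165 Ω
X_C = 1/(ωC) = 647 Ω
Branch 1 (R+jX_L): Z₁ = 14.9 + j165 Ω, |Z₁| = 165 Ω
Branch 2 (−jX_C): Z₂ = −j647 Ω
Parallel: Z = Z₁Z₂/(Z₁+Z₂), |Z| = 222 Ω, ∠Z = 83.1°
I = V/|Z| = 114/222 = 514 mA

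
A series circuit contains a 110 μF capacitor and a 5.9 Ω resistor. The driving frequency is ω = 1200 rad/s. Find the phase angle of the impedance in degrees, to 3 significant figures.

X_C = 1/(ωC) = 7.58 Ω
Z = 5.90 − j7.58 Ω
|Z| = √(5.90² + 7.58²) = 9.60 Ω
∠Z = arctan(-7.58/5.90) = -52.1°

-52.1°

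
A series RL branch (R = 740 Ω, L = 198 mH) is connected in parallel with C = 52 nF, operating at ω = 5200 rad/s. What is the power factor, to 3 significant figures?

X_L = ωL = 1030 Ω
X_C = 1/(ωC) = 3700 Ω
Branch 1 (R+jX_L): Z₁ = 740 + j1030 Ω, |Z₁| = 1270 Ω
Branch 2 (−jX_C): Z₂ = −j3700 Ω
Parallel: Z = Z₁Z₂/(Z₁+Z₂), |Z| = 1690 Ω, ∠Z = 38.8°
cos φ = cos(38.8°) = 0.779

0.779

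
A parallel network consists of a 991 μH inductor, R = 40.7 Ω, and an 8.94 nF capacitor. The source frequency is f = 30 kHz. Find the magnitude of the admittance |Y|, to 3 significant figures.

ω = 2πf = 188500 rad/s
X_L = ωL = 187 Ω
X_C = 1/(ωC) = 593 Ω
Parallel: admittances add. Y = 1/R + 1/(jωL) + jωC
Y = (0.0246 − j0.00367) S
|Y| = 0.0248 S → |Z| = 1/|Y| = 40.3 Ω, ∠Z = −∠Y = 8.49°

24.8 mS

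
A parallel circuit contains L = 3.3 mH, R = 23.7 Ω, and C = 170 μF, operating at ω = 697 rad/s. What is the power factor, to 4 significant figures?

0.1322

X_L = ωL = 2.300 Ω
X_C = 1/(ωC) = 8.440 Ω
Parallel: admittances add. Y = 1/R + 1/(jωL) + jωC
Y = (0.04219 − j0.3163) S
|Y| = 0.3191 S → |Z| = 1/|Y| = 3.134 Ω, ∠Z = −∠Y = 82.40°
cos φ = cos(82.40°) = 0.1322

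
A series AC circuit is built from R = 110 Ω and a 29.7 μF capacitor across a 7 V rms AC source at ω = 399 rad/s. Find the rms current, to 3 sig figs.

50.5 mA

X_C = 1/(ωC) = 84.4 Ω
Z = 110 − j84.4 Ω
|Z| = √(110² + 84.4²) = 139 Ω
I = V/|Z| = 7/139 = 50.5 mA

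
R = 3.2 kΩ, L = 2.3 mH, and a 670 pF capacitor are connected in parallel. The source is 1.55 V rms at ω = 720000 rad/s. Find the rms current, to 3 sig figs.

520 μA

X_L = ωL = 1660 Ω
X_C = 1/(ωC) = 2070 Ω
Parallel: admittances add. Y = 1/R + 1/(jωL) + jωC
Y = (0.000313 − j0.000121) S
|Y| = 0.000335 S → |Z| = 1/|Y| = 2980 Ω, ∠Z = −∠Y = 21.2°
I = V/|Z| = 1.55/2980 = 520 μA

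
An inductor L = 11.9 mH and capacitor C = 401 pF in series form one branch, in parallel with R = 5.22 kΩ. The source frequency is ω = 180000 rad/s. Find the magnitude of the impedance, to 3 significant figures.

4770 Ω

X_L = ωL = 2140 Ω
X_C = 1/(ωC) = 13900 Ω
Branch 1: Z₁ = R = 5220 Ω
Branch 2 (series LC): Z₂ = j(X_L − X_C) = −j11700 Ω
Parallel: Z = Z₁Z₂/(Z₁+Z₂), |Z| = 4770 Ω, ∠Z = -24.0°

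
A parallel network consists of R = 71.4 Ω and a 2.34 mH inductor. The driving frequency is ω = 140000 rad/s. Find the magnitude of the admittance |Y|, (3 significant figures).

14.3 mS

X_L = ωL = 328 Ω
Parallel: admittances add. Y = 1/R + 1/(jωL)
Y = (0.0140 − j0.00305) S
|Y| = 0.0143 S → |Z| = 1/|Y| = 69.8 Ω, ∠Z = −∠Y = 12.3°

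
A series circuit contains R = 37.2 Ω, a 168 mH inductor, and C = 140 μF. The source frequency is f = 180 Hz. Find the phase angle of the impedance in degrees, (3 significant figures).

ω = 2πf = 1131 rad/s
X_L = ωL = 190 Ω
X_C = 1/(ωC) = 6.32 Ω
Net reactance X = X_L − X_C = 184 Ω
Z = 37.2 + j184 Ω
|Z| = √(37.2² + 184²) = 187 Ω
∠Z = arctan(184/37.2) = 78.6°

78.6°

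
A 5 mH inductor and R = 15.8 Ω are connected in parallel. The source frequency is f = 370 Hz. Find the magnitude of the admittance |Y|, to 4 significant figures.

ω = 2πf = 2325 rad/s
X_L = ωL = 11.62 Ω
Parallel: admittances add. Y = 1/R + 1/(jωL)
Y = (0.06329 − j0.08603) S
|Y| = 0.1068 S → |Z| = 1/|Y| = 9.363 Ω, ∠Z = −∠Y = 53.66°

106.8 mS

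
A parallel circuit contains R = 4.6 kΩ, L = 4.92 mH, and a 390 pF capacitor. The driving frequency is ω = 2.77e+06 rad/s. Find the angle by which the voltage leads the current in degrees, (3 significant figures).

-77.8°

X_L = ωL = 13600 Ω
X_C = 1/(ωC) = 926 Ω
Parallel: admittances add. Y = 1/R + 1/(jωL) + jωC
Y = (0.000217 + j0.00101) S
|Y| = 0.00103 S → |Z| = 1/|Y| = 971 Ω, ∠Z = −∠Y = -77.8°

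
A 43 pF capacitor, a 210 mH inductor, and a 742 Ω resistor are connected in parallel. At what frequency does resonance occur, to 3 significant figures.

53.0 kHz

ω₀ = 1/√(LC) = 1/√(0.21 × 4.3e-11) = 332800 rad/s
f₀ = ω₀/(2π) = 53.0 kHz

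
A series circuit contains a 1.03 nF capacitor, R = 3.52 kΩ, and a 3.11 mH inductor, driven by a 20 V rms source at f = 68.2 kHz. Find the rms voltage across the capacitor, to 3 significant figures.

12.4 V

ω = 2πf = 428500 rad/s
X_L = ωL = 1330 Ω
X_C = 1/(ωC) = 2270 Ω
Net reactance X = X_L − X_C = -933 Ω
Z = 3520 − j933 Ω
|Z| = √(3520² + 933²) = 3640 Ω
I = V/|Z| = 5.49 mA
V_C = I·|Z_C| = 0.00549 × 2270 = 12.4 V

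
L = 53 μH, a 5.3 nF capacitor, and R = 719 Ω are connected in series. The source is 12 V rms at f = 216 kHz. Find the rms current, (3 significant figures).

16.6 mA

ω = 2πf = 1.357e+06 rad/s
X_L = ωL = 71.9 Ω
X_C = 1/(ωC) = 139 Ω
Net reactance X = X_L − X_C = -67.1 Ω
Z = 719 − j67.1 Ω
|Z| = √(719² + 67.1²) = 722 Ω
I = V/|Z| = 12/722 = 16.6 mA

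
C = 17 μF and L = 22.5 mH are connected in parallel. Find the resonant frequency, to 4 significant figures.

ω₀ = 1/√(LC) = 1/√(0.0225 × 1.7e-05) = 1617 rad/s
f₀ = ω₀/(2π) = 257.3 Hz

257.3 Hz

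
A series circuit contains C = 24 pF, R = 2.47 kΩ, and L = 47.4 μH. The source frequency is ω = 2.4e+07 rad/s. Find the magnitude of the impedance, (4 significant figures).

2541 Ω

X_L = ωL = 1138 Ω
X_C = 1/(ωC) = 1736 Ω
Net reactance X = X_L − X_C = -598.5 Ω
Z = 2470 − j598.5 Ω
|Z| = √(2470² + 598.5²) = 2541 Ω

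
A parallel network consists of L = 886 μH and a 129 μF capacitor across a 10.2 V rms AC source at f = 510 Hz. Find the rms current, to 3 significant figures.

ω = 2πf = 3204 rad/s
X_L = ωL = 2.84 Ω
X_C = 1/(ωC) = 2.42 Ω
Parallel: admittances add. Y = 1/(jωL) + jωC
Y = (0 + j0.0611) S
|Y| = 0.0611 S → |Z| = 1/|Y| = 16.4 Ω, ∠Z = −∠Y = -90.0°
I = V/|Z| = 10.2/16.4 = 624 mA

624 mA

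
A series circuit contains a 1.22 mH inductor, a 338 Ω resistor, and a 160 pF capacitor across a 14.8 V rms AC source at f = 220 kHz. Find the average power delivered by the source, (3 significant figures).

9.08 mW

ω = 2πf = 1.382e+06 rad/s
X_L = ωL = 1690 Ω
X_C = 1/(ωC) = 4520 Ω
Net reactance X = X_L − X_C = -2840 Ω
Z = 338 − j2840 Ω
|Z| = √(338² + 2840²) = 2860 Ω
∠Z = arctan(-2840/338) = -83.2°
I = V/|Z| = 5.18 mA
P = VI cos φ = 14.8 × 0.00518 × cos(-83.2°) = 9.08 mW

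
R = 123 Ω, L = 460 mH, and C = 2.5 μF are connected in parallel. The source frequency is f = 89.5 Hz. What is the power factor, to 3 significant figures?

ω = 2πf = 562.3 rad/s
X_L = ωL = 259 Ω
X_C = 1/(ωC) = 711 Ω
Parallel: admittances add. Y = 1/R + 1/(jωL) + jωC
Y = (0.00813 − j0.00246) S
|Y| = 0.00849 S → |Z| = 1/|Y| = 118 Ω, ∠Z = −∠Y = 16.8°
cos φ = cos(16.8°) = 0.957

0.957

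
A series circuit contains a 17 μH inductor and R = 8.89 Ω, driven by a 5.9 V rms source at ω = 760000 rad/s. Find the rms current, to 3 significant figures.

376 mA

X_L = ωL = 12.9 Ω
Z = 8.89 + j12.9 Ω
|Z| = √(8.89² + 12.9²) = 15.7 Ω
I = V/|Z| = 5.9/15.7 = 376 mA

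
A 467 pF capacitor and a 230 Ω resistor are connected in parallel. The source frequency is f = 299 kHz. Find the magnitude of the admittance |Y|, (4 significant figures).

ω = 2πf = 1.879e+06 rad/s
X_C = 1/(ωC) = 1140 Ω
Parallel: admittances add. Y = 1/R + jωC
Y = (0.004348 + j0.0008773) S
|Y| = 0.004435 S → |Z| = 1/|Y| = 225.5 Ω, ∠Z = −∠Y = -11.41°

4.435 mS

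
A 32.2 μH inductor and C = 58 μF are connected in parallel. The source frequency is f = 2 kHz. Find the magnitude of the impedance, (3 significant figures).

0.574 Ω

ω = 2πf = 12570 rad/s
X_L = ωL = 0.405 Ω
X_C = 1/(ωC) = 1.37 Ω
Parallel: admittances add. Y = 1/(jωL) + jωC
Y = (0 − j1.74) S
|Y| = 1.74 S → |Z| = 1/|Y| = 0.574 Ω, ∠Z = −∠Y = 90.0°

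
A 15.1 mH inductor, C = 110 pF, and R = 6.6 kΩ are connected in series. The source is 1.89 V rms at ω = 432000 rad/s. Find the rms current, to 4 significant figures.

118.5 μA

X_L = ωL = 6523 Ω
X_C = 1/(ωC) = 21040 Ω
Net reactance X = X_L − X_C = -14520 Ω
Z = 6600 − j14520 Ω
|Z| = √(6600² + 14520²) = 15950 Ω
I = V/|Z| = 1.89/15950 = 118.5 μA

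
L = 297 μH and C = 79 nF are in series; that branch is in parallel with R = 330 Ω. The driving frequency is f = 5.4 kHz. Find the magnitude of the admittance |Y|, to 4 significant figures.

4.095 mS

ω = 2πf = 33930 rad/s
X_L = ωL = 10.08 Ω
X_C = 1/(ωC) = 373.1 Ω
Branch 1: Z₁ = R = 330.0 Ω
Branch 2 (series LC): Z₂ = j(X_L − X_C) = −j363.0 Ω
Parallel: Z = Z₁Z₂/(Z₁+Z₂), |Z| = 244.2 Ω, ∠Z = -42.27°
|Y| = 1/|Z| = 4.095 mS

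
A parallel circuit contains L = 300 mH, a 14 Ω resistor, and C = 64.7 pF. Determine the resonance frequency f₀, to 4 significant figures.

ω₀ = 1/√(LC) = 1/√(0.3 × 6.47e-11) = 227000 rad/s
f₀ = ω₀/(2π) = 36.12 kHz

36.12 kHz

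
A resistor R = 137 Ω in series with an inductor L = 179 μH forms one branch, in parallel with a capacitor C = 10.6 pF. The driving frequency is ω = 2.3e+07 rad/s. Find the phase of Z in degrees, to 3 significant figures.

X_L = ωL = 4120 Ω
X_C = 1/(ωC) = 4100 Ω
Branch 1 (R+jX_L): Z₁ = 137 + j4120 Ω, |Z₁| = 4120 Ω
Branch 2 (−jX_C): Z₂ = −j4100 Ω
Parallel: Z = Z₁Z₂/(Z₁+Z₂), |Z| = 123000 Ω, ∠Z = -8.27°

-8.27°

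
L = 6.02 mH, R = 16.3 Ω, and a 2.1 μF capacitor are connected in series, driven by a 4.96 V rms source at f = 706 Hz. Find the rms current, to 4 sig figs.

60.29 mA

ω = 2πf = 4436 rad/s
X_L = ωL = 26.70 Ω
X_C = 1/(ωC) = 107.3 Ω
Net reactance X = X_L − X_C = -80.64 Ω
Z = 16.30 − j80.64 Ω
|Z| = √(16.30² + 80.64²) = 82.28 Ω
I = V/|Z| = 4.96/82.28 = 60.29 mA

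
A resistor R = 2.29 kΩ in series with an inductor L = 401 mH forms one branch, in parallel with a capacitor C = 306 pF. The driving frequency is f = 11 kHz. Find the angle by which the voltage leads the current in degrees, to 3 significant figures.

78.6°

ω = 2πf = 69120 rad/s
X_L = ωL = 27700 Ω
X_C = 1/(ωC) = 47300 Ω
Branch 1 (R+jX_L): Z₁ = 2290 + j27700 Ω, |Z₁| = 27800 Ω
Branch 2 (−jX_C): Z₂ = −j47300 Ω
Parallel: Z = Z₁Z₂/(Z₁+Z₂), |Z| = 66700 Ω, ∠Z = 78.6°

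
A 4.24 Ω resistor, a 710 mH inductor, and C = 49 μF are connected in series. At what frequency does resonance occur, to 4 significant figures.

26.98 Hz

ω₀ = 1/√(LC) = 1/√(0.71 × 4.9e-05) = 169.5 rad/s
f₀ = ω₀/(2π) = 26.98 Hz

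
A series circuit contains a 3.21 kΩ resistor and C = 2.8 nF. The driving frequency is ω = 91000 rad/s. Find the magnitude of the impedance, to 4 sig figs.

X_C = 1/(ωC) = 3925 Ω
Z = 3210 − j3925 Ω
|Z| = √(3210² + 3925²) = 5070 Ω

5070 Ω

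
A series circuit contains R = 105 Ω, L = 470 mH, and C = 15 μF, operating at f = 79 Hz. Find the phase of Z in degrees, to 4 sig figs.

43.31°

ω = 2πf = 496.4 rad/s
X_L = ωL = 233.3 Ω
X_C = 1/(ωC) = 134.3 Ω
Net reactance X = X_L − X_C = 98.99 Ω
Z = 105.0 + j98.99 Ω
|Z| = √(105.0² + 98.99²) = 144.3 Ω
∠Z = arctan(98.99/105.0) = 43.31°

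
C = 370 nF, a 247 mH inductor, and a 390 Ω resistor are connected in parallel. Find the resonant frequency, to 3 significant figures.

526 Hz

ω₀ = 1/√(LC) = 1/√(0.247 × 3.7e-07) = 3308 rad/s
f₀ = ω₀/(2π) = 526 Hz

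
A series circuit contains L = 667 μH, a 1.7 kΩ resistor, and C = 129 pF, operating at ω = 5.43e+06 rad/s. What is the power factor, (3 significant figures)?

X_L = ωL = 3620 Ω
X_C = 1/(ωC) = 1430 Ω
Net reactance X = X_L − X_C = 2190 Ω
Z = 1700 + j2190 Ω
|Z| = √(1700² + 2190²) = 2780 Ω
∠Z = arctan(2190/1700) = 52.2°
cos φ = cos(52.2°) = 0.612

0.612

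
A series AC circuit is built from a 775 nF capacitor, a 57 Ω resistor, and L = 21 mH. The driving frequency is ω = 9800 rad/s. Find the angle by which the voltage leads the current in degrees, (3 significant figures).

X_L = ωL = 206 Ω
X_C = 1/(ωC) = 132 Ω
Net reactance X = X_L − X_C = 74.1 Ω
Z = 57.0 + j74.1 Ω
|Z| = √(57.0² + 74.1²) = 93.5 Ω
∠Z = arctan(74.1/57.0) = 52.4°

52.4°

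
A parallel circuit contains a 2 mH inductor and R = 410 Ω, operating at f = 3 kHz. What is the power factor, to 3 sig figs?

0.0916

ω = 2πf = 18850 rad/s
X_L = ωL = 37.7 Ω
Parallel: admittances add. Y = 1/R + 1/(jωL)
Y = (0.00244 − j0.0265) S
|Y| = 0.0266 S → |Z| = 1/|Y| = 37.5 Ω, ∠Z = −∠Y = 84.7°
cos φ = cos(84.7°) = 0.0916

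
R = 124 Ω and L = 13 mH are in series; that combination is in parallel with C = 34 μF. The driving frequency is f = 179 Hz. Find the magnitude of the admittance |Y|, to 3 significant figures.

38.1 mS

ω = 2πf = 1125 rad/s
X_L = ωL = 14.6 Ω
X_C = 1/(ωC) = 26.2 Ω
Branch 1 (R+jX_L): Z₁ = 124 + j14.6 Ω, |Z₁| = 125 Ω
Branch 2 (−jX_C): Z₂ = −j26.2 Ω
Parallel: Z = Z₁Z₂/(Z₁+Z₂), |Z| = 26.2 Ω, ∠Z = -78.0°
|Y| = 1/|Z| = 38.1 mS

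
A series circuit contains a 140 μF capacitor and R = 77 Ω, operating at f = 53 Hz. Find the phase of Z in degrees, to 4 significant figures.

-15.57°

ω = 2πf = 333.0 rad/s
X_C = 1/(ωC) = 21.45 Ω
Z = 77.00 − j21.45 Ω
|Z| = √(77.00² + 21.45²) = 79.93 Ω
∠Z = arctan(-21.45/77.00) = -15.57°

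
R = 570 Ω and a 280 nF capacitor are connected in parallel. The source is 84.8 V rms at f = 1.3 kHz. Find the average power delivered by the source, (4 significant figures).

ω = 2πf = 8168 rad/s
X_C = 1/(ωC) = 437.2 Ω
Parallel: admittances add. Y = 1/R + jωC
Y = (0.001754 + j0.002287) S
|Y| = 0.002882 S → |Z| = 1/|Y| = 346.9 Ω, ∠Z = −∠Y = -52.51°
I = V/|Z| = 244.4 mA
P = VI cos φ = 84.8 × 0.2444 × cos(-52.51°) = 12.62 W

12.62 W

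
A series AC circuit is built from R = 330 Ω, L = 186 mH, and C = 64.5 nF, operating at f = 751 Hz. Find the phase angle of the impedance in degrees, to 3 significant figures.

-82.2°

ω = 2πf = 4719 rad/s
X_L = ωL = 878 Ω
X_C = 1/(ωC) = 3290 Ω
Net reactance X = X_L − X_C = -2410 Ω
Z = 330 − j2410 Ω
|Z| = √(330² + 2410²) = 2430 Ω
∠Z = arctan(-2410/330) = -82.2°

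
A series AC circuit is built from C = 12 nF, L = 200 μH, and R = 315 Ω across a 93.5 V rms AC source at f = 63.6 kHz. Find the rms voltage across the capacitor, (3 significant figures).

ω = 2πf = 399600 rad/s
X_L = ωL = 79.9 Ω
X_C = 1/(ωC) = 209 Ω
Net reactance X = X_L − X_C = -129 Ω
Z = 315 − j129 Ω
|Z| = √(315² + 129²) = 340 Ω
I = V/|Z| = 275 mA
V_C = I·|Z_C| = 0.275 × 209 = 57.3 V

57.3 V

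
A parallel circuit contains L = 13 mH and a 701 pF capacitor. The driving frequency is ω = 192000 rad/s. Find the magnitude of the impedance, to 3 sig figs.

3760 Ω

X_L = ωL = 2500 Ω
X_C = 1/(ωC) = 7430 Ω
Parallel: admittances add. Y = 1/(jωL) + jωC
Y = (0 − j0.000266) S
|Y| = 0.000266 S → |Z| = 1/|Y| = 3760 Ω, ∠Z = −∠Y = 90.0°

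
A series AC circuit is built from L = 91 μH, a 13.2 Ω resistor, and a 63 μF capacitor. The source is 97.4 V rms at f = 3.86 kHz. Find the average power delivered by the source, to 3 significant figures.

709 W

ω = 2πf = 24250 rad/s
X_L = ωL = 2.21 Ω
X_C = 1/(ωC) = 0.654 Ω
Net reactance X = X_L − X_C = 1.55 Ω
Z = 13.2 + j1.55 Ω
|Z| = √(13.2² + 1.55²) = 13.3 Ω
∠Z = arctan(1.55/13.2) = 6.71°
I = V/|Z| = 7.33 A
P = VI cos φ = 97.4 × 7.33 × cos(6.71°) = 709 W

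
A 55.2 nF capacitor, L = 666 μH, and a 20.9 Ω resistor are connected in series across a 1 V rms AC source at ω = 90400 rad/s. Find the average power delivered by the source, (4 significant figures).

1.040 mW

X_L = ωL = 60.21 Ω
X_C = 1/(ωC) = 200.4 Ω
Net reactance X = X_L − X_C = -140.2 Ω
Z = 20.90 − j140.2 Ω
|Z| = √(20.90² + 140.2²) = 141.7 Ω
∠Z = arctan(-140.2/20.90) = -81.52°
I = V/|Z| = 7.055 mA
P = VI cos φ = 1 × 0.007055 × cos(-81.52°) = 1.040 mW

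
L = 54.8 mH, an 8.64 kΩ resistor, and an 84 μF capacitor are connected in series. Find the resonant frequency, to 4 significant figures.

ω₀ = 1/√(LC) = 1/√(0.0548 × 8.4e-05) = 466.1 rad/s
f₀ = ω₀/(2π) = 74.18 Hz

74.18 Hz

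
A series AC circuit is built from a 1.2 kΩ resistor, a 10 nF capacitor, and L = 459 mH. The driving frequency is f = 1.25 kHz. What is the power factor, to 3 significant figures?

ω = 2πf = 7854 rad/s
X_L = ωL = 3600 Ω
X_C = 1/(ωC) = 12700 Ω
Net reactance X = X_L − X_C = -9130 Ω
Z = 1200 − j9130 Ω
|Z| = √(1200² + 9130²) = 9210 Ω
∠Z = arctan(-9130/1200) = -82.5°
cos φ = cos(-82.5°) = 0.130

0.130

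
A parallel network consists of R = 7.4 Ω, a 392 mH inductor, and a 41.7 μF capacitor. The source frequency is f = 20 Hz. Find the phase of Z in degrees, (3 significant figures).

ω = 2πf = 125.7 rad/s
X_L = ωL = 49.3 Ω
X_C = 1/(ωC) = 191 Ω
Parallel: admittances add. Y = 1/R + 1/(jωL) + jωC
Y = (0.135 − j0.0151) S
|Y| = 0.136 S → |Z| = 1/|Y| = 7.35 Ω, ∠Z = −∠Y = 6.36°

6.36°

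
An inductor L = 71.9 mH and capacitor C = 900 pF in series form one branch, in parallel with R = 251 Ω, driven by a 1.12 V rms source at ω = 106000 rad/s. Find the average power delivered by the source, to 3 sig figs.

5.00 mW

X_L = ωL = 7620 Ω
X_C = 1/(ωC) = 10500 Ω
Branch 1: Z₁ = R = 251 Ω
Branch 2 (series LC): Z₂ = j(X_L − X_C) = −j2860 Ω
Parallel: Z = Z₁Z₂/(Z₁+Z₂), |Z| = 250 Ω, ∠Z = -5.01°
I = V/|Z| = 4.48 mA
P = VI cos φ = 1.12 × 0.00448 × cos(-5.01°) = 5.00 mW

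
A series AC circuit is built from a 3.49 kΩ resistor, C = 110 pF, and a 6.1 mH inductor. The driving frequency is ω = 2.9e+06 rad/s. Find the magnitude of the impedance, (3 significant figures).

X_L = ωL = 17700 Ω
X_C = 1/(ωC) = 3130 Ω
Net reactance X = X_L − X_C = 14600 Ω
Z = 3490 + j14600 Ω
|Z| = √(3490² + 14600²) = 15000 Ω

15000 Ω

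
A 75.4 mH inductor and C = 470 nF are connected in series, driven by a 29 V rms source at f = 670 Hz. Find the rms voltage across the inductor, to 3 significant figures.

ω = 2πf = 4210 rad/s
X_L = ωL = 317 Ω
X_C = 1/(ωC) = 505 Ω
Net reactance X = X_L − X_C = -188 Ω
Z = − j188 Ω
|Z| = √(0² + 188²) = 188 Ω
I = V/|Z| = 154 mA
V_L = I·|Z_L| = 0.154 × 317 = 49.0 V

49.0 V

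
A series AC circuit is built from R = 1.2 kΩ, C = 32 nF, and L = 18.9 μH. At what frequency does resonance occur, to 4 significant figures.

ω₀ = 1/√(LC) = 1/√(1.89e-05 × 3.2e-08) = 1.286e+06 rad/s
f₀ = ω₀/(2π) = 204.7 kHz

204.7 kHz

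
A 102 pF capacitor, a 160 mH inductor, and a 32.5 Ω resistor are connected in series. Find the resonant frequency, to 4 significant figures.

ω₀ = 1/√(LC) = 1/√(0.16 × 1.02e-10) = 247500 rad/s
f₀ = ω₀/(2π) = 39.40 kHz

39.40 kHz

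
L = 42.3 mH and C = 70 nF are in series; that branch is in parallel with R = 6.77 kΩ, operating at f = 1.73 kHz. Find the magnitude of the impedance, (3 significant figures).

ω = 2πf = 10870 rad/s
X_L = ωL = 460 Ω
X_C = 1/(ωC) = 1310 Ω
Branch 1: Z₁ = R = 6770 Ω
Branch 2 (series LC): Z₂ = j(X_L − X_C) = −j854 Ω
Parallel: Z = Z₁Z₂/(Z₁+Z₂), |Z| = 848 Ω, ∠Z = -82.8°

848 Ω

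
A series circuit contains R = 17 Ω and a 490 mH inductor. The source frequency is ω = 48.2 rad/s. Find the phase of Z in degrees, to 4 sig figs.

54.25°

X_L = ωL = 23.62 Ω
Z = 17.00 + j23.62 Ω
|Z| = √(17.00² + 23.62²) = 29.10 Ω
∠Z = arctan(23.62/17.00) = 54.25°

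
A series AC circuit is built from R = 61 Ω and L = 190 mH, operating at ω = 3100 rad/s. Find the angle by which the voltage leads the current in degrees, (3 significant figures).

X_L = ωL = 589 Ω
Z = 61.0 + j589 Ω
|Z| = √(61.0² + 589²) = 592 Ω
∠Z = arctan(589/61.0) = 84.1°

84.1°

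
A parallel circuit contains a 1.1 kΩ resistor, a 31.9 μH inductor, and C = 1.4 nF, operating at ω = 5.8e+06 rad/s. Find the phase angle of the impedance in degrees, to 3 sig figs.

-71.5°

X_L = ωL = 185 Ω
X_C = 1/(ωC) = 123 Ω
Parallel: admittances add. Y = 1/R + 1/(jωL) + jωC
Y = (0.000909 + j0.00272) S
|Y| = 0.00286 S → |Z| = 1/|Y| = 349 Ω, ∠Z = −∠Y = -71.5°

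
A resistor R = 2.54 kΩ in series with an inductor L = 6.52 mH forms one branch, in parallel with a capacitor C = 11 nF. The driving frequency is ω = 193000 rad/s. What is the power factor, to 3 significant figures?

0.159

X_L = ωL = 1260 Ω
X_C = 1/(ωC) = 471 Ω
Branch 1 (R+jX_L): Z₁ = 2540 + j1260 Ω, |Z₁| = 2830 Ω
Branch 2 (−jX_C): Z₂ = −j471 Ω
Parallel: Z = Z₁Z₂/(Z₁+Z₂), |Z| = 502 Ω, ∠Z = -80.9°
cos φ = cos(-80.9°) = 0.159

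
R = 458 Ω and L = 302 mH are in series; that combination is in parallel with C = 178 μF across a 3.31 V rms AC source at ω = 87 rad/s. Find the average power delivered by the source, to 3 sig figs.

X_L = ωL = 26.3 Ω
X_C = 1/(ωC) = 64.6 Ω
Branch 1 (R+jX_L): Z₁ = 458 + j26.3 Ω, |Z₁| = 459 Ω
Branch 2 (−jX_C): Z₂ = −j64.6 Ω
Parallel: Z = Z₁Z₂/(Z₁+Z₂), |Z| = 64.5 Ω, ∠Z = -81.9°
I = V/|Z| = 51.4 mA
P = VI cos φ = 3.31 × 0.0514 × cos(-81.9°) = 23.8 mW

23.8 mW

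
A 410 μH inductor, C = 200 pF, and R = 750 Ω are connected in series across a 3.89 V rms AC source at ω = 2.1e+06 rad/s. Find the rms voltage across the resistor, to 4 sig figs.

X_L = ωL = 861.0 Ω
X_C = 1/(ωC) = 2381 Ω
Net reactance X = X_L − X_C = -1520 Ω
Z = 750.0 − j1520 Ω
|Z| = √(750.0² + 1520²) = 1695 Ω
I = V/|Z| = 2.295 mA
V_R = I·|Z_R| = 0.002295 × 750.0 = 1.721 V

1.721 V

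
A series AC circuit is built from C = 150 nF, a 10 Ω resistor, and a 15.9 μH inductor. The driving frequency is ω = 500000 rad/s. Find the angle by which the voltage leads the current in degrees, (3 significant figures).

-28.3°

X_L = ωL = 7.95 Ω
X_C = 1/(ωC) = 13.3 Ω
Net reactance X = X_L − X_C = -5.38 Ω
Z = 10.0 − j5.38 Ω
|Z| = √(10.0² + 5.38²) = 11.4 Ω
∠Z = arctan(-5.38/10.0) = -28.3°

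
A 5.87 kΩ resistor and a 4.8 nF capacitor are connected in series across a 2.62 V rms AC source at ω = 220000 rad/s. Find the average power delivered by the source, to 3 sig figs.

1.14 mW

X_C = 1/(ωC) = 947 Ω
Z = 5870 − j947 Ω
|Z| = √(5870² + 947²) = 5950 Ω
∠Z = arctan(-947/5870) = -9.16°
I = V/|Z| = 441 μA
P = VI cos φ = 2.62 × 0.000441 × cos(-9.16°) = 1.14 mW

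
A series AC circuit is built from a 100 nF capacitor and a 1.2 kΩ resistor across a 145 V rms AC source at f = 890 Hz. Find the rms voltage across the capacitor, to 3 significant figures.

120 V

ω = 2πf = 5592 rad/s
X_C = 1/(ωC) = 1790 Ω
Z = 1200 − j1790 Ω
|Z| = √(1200² + 1790²) = 2150 Ω
I = V/|Z| = 67.3 mA
V_C = I·|Z_C| = 0.0673 × 1790 = 120 V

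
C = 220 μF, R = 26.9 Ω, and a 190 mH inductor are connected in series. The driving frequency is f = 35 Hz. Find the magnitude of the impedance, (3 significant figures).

34.2 Ω

ω = 2πf = 219.9 rad/s
X_L = ωL = 41.8 Ω
X_C = 1/(ωC) = 20.7 Ω
Net reactance X = X_L − X_C = 21.1 Ω
Z = 26.9 + j21.1 Ω
|Z| = √(26.9² + 21.1²) = 34.2 Ω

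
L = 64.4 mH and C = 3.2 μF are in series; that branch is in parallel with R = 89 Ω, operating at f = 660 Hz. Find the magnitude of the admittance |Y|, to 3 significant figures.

ω = 2πf = 4147 rad/s
X_L = ωL = 267 Ω
X_C = 1/(ωC) = 75.4 Ω
Branch 1: Z₁ = R = 89.0 Ω
Branch 2 (series LC): Z₂ = j(X_L − X_C) = j192 Ω
Parallel: Z = Z₁Z₂/(Z₁+Z₂), |Z| = 80.7 Ω, ∠Z = 24.9°
|Y| = 1/|Z| = 12.4 mS

12.4 mS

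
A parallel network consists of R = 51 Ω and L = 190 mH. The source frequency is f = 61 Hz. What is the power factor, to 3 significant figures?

0.819

ω = 2πf = 383.3 rad/s
X_L = ωL = 72.8 Ω
Parallel: admittances add. Y = 1/R + 1/(jωL)
Y = (0.0196 − j0.0137) S
|Y| = 0.0239 S → |Z| = 1/|Y| = 41.8 Ω, ∠Z = −∠Y = 35.0°
cos φ = cos(35.0°) = 0.819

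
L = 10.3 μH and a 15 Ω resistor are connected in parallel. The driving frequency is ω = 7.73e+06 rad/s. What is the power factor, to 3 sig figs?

X_L = ωL = 79.6 Ω
Parallel: admittances add. Y = 1/R + 1/(jωL)
Y = (0.0667 − j0.0126) S
|Y| = 0.0678 S → |Z| = 1/|Y| = 14.7 Ω, ∠Z = −∠Y = 10.7°
cos φ = cos(10.7°) = 0.983

0.983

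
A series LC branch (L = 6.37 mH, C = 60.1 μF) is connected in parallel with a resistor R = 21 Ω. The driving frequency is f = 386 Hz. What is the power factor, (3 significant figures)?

0.379

ω = 2πf = 2425 rad/s
X_L = ωL = 15.4 Ω
X_C = 1/(ωC) = 6.86 Ω
Branch 1: Z₁ = R = 21.0 Ω
Branch 2 (series LC): Z₂ = j(X_L − X_C) = j8.59 Ω
Parallel: Z = Z₁Z₂/(Z₁+Z₂), |Z| = 7.95 Ω, ∠Z = 67.8°
cos φ = cos(67.8°) = 0.379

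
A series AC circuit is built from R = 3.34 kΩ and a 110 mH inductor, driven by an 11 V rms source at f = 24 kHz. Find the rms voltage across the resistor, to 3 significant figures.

ω = 2πf = 150800 rad/s
X_L = ωL = 16600 Ω
Z = 3340 + j16600 Ω
|Z| = √(3340² + 16600²) = 16900 Ω
I = V/|Z| = 650 μA
V_R = I·|Z_R| = 0.000650 × 3340 = 2.17 V

2.17 V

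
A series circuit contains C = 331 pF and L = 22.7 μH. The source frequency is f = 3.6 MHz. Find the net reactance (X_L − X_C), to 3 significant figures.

380 Ω

ω = 2πf = 2.262e+07 rad/s
X_L = ωL = 513 Ω
X_C = 1/(ωC) = 134 Ω
X = 513 − 134 = 380 Ω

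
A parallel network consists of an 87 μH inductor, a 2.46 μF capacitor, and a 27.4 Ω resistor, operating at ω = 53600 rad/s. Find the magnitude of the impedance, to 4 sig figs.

11.07 Ω

X_L = ωL = 4.663 Ω
X_C = 1/(ωC) = 7.584 Ω
Parallel: admittances add. Y = 1/R + 1/(jωL) + jωC
Y = (0.03650 − j0.08259) S
|Y| = 0.09029 S → |Z| = 1/|Y| = 11.07 Ω, ∠Z = −∠Y = 66.16°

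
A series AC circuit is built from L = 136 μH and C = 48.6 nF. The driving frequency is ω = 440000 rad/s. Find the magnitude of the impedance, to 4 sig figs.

13.08 Ω

X_L = ωL = 59.84 Ω
X_C = 1/(ωC) = 46.76 Ω
Net reactance X = X_L − X_C = 13.08 Ω
Z = j13.08 Ω
|Z| = √(0² + 13.08²) = 13.08 Ω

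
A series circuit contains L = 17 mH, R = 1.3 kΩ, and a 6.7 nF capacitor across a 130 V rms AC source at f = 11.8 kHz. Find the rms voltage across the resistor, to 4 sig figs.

112.5 V

ω = 2πf = 74140 rad/s
X_L = ωL = 1260 Ω
X_C = 1/(ωC) = 2013 Ω
Net reactance X = X_L − X_C = -752.7 Ω
Z = 1300 − j752.7 Ω
|Z| = √(1300² + 752.7²) = 1502 Ω
I = V/|Z| = 86.54 mA
V_R = I·|Z_R| = 0.08654 × 1300 = 112.5 V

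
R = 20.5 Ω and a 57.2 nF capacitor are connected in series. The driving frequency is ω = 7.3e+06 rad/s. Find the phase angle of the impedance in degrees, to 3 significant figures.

-6.66°

X_C = 1/(ωC) = 2.39 Ω
Z = 20.5 − j2.39 Ω
|Z| = √(20.5² + 2.39²) = 20.6 Ω
∠Z = arctan(-2.39/20.5) = -6.66°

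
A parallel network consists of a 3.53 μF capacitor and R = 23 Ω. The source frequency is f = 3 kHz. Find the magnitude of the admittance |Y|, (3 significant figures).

79.5 mS

ω = 2πf = 18850 rad/s
X_C = 1/(ωC) = 15.0 Ω
Parallel: admittances add. Y = 1/R + jωC
Y = (0.0435 + j0.0665) S
|Y| = 0.0795 S → |Z| = 1/|Y| = 12.6 Ω, ∠Z = −∠Y = -56.8°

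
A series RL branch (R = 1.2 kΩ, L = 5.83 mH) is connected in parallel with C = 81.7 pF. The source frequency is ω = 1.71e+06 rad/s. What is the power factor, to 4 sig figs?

0.2798

X_L = ωL = 9969 Ω
X_C = 1/(ωC) = 7158 Ω
Branch 1 (R+jX_L): Z₁ = 1200 + j9969 Ω, |Z₁| = 10040 Ω
Branch 2 (−jX_C): Z₂ = −j7158 Ω
Parallel: Z = Z₁Z₂/(Z₁+Z₂), |Z| = 23510 Ω, ∠Z = -73.75°
cos φ = cos(-73.75°) = 0.2798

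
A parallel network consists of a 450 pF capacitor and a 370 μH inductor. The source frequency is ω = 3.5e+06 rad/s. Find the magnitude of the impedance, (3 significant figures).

X_L = ωL = 1300 Ω
X_C = 1/(ωC) = 635 Ω
Parallel: admittances add. Y = 1/(jωL) + jωC
Y = (0 + j0.000803) S
|Y| = 0.000803 S → |Z| = 1/|Y| = 1250 Ω, ∠Z = −∠Y = -90.0°

1250 Ω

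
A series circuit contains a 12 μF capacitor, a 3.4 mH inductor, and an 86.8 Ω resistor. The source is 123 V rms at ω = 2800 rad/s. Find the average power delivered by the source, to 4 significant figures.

165.3 W

X_L = ωL = 9.520 Ω
X_C = 1/(ωC) = 29.76 Ω
Net reactance X = X_L − X_C = -20.24 Ω
Z = 86.80 − j20.24 Ω
|Z| = √(86.80² + 20.24²) = 89.13 Ω
∠Z = arctan(-20.24/86.80) = -13.13°
I = V/|Z| = 1.380 A
P = VI cos φ = 123 × 1.380 × cos(-13.13°) = 165.3 W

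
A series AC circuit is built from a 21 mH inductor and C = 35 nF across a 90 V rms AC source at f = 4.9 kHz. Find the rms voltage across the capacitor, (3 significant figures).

ω = 2πf = 30790 rad/s
X_L = ωL = 647 Ω
X_C = 1/(ωC) = 928 Ω
Net reactance X = X_L − X_C = -281 Ω
Z = − j281 Ω
|Z| = √(0² + 281²) = 281 Ω
I = V/|Z| = 320 mA
V_C = I·|Z_C| = 0.320 × 928 = 297 V

297 V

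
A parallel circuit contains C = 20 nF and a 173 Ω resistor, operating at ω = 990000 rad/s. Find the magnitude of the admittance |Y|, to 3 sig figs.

20.6 mS

X_C = 1/(ωC) = 50.5 Ω
Parallel: admittances add. Y = 1/R + jωC
Y = (0.00578 + j0.0198) S
|Y| = 0.0206 S → |Z| = 1/|Y| = 48.5 Ω, ∠Z = −∠Y = -73.7°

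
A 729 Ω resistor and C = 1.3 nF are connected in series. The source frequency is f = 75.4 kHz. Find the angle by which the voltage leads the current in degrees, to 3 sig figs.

ω = 2πf = 473800 rad/s
X_C = 1/(ωC) = 1620 Ω
Z = 729 − j1620 Ω
|Z| = √(729² + 1620²) = 1780 Ω
∠Z = arctan(-1620/729) = -65.8°

-65.8°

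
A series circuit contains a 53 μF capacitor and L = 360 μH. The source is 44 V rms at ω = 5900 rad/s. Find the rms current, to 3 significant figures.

41.0 A

X_L = ωL = 2.12 Ω
X_C = 1/(ωC) = 3.20 Ω
Net reactance X = X_L − X_C = -1.07 Ω
Z = − j1.07 Ω
|Z| = √(0² + 1.07²) = 1.07 Ω
I = V/|Z| = 44/1.07 = 41.0 A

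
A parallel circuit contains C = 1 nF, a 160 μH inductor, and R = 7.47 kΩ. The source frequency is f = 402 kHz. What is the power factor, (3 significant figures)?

0.934

ω = 2πf = 2.526e+06 rad/s
X_L = ωL = 404 Ω
X_C = 1/(ωC) = 396 Ω
Parallel: admittances add. Y = 1/R + 1/(jωL) + jωC
Y = (0.000134 + j5.14e-05) S
|Y| = 0.000143 S → |Z| = 1/|Y| = 6970 Ω, ∠Z = −∠Y = -21.0°
cos φ = cos(-21.0°) = 0.934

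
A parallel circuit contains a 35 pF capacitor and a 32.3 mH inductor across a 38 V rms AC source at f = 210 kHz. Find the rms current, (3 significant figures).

ω = 2πf = 1.319e+06 rad/s
X_L = ωL = 42600 Ω
X_C = 1/(ωC) = 21700 Ω
Parallel: admittances add. Y = 1/(jωL) + jωC
Y = (0 + j2.27e-05) S
|Y| = 2.27e-05 S → |Z| = 1/|Y| = 44000 Ω, ∠Z = −∠Y = -90.0°
I = V/|Z| = 38/44000 = 863 μA

863 μA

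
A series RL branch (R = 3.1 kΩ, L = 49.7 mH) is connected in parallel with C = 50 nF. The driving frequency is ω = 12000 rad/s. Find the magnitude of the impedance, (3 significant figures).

X_L = ωL = 596 Ω
X_C = 1/(ωC) = 1670 Ω
Branch 1 (R+jX_L): Z₁ = 3100 + j596 Ω, |Z₁| = 3160 Ω
Branch 2 (−jX_C): Z₂ = −j1670 Ω
Parallel: Z = Z₁Z₂/(Z₁+Z₂), |Z| = 1600 Ω, ∠Z = -60.1°

1600 Ω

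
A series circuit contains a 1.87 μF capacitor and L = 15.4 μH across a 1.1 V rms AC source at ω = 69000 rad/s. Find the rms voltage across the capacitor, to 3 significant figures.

1.27 V

X_L = ωL = 1.06 Ω
X_C = 1/(ωC) = 7.75 Ω
Net reactance X = X_L − X_C = -6.69 Ω
Z = − j6.69 Ω
|Z| = √(0² + 6.69²) = 6.69 Ω
I = V/|Z| = 164 mA
V_C = I·|Z_C| = 0.164 × 7.75 = 1.27 V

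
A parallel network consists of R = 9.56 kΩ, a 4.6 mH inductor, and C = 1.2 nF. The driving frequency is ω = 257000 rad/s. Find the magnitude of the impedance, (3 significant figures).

X_L = ωL = 1180 Ω
X_C = 1/(ωC) = 3240 Ω
Parallel: admittances add. Y = 1/R + 1/(jωL) + jωC
Y = (0.000105 − j0.000537) S
|Y| = 0.000548 S → |Z| = 1/|Y| = 1830 Ω, ∠Z = −∠Y = 79.0°

1830 Ω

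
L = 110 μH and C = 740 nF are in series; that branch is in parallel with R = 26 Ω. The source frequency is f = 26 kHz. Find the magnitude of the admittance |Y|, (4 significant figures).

ω = 2πf = 163400 rad/s
X_L = ωL = 17.97 Ω
X_C = 1/(ωC) = 8.272 Ω
Branch 1: Z₁ = R = 26.00 Ω
Branch 2 (series LC): Z₂ = j(X_L − X_C) = j9.698 Ω
Parallel: Z = Z₁Z₂/(Z₁+Z₂), |Z| = 9.086 Ω, ∠Z = 69.54°
|Y| = 1/|Z| = 110.1 mS

110.1 mS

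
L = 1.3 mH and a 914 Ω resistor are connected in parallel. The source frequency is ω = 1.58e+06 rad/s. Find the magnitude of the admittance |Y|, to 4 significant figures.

X_L = ωL = 2054 Ω
Parallel: admittances add. Y = 1/R + 1/(jωL)
Y = (0.001094 − j0.0004869) S
|Y| = 0.001198 S → |Z| = 1/|Y| = 835.1 Ω, ∠Z = −∠Y = 23.99°

1.198 mS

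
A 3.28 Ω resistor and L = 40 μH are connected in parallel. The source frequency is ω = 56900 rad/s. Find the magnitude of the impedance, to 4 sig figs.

1.870 Ω

X_L = ωL = 2.276 Ω
Parallel: admittances add. Y = 1/R + 1/(jωL)
Y = (0.3049 − j0.4394) S
|Y| = 0.5348 S → |Z| = 1/|Y| = 1.870 Ω, ∠Z = −∠Y = 55.24°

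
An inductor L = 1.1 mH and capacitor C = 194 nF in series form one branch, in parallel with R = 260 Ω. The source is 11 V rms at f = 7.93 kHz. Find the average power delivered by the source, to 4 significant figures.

465.4 mW

ω = 2πf = 49830 rad/s
X_L = ωL = 54.81 Ω
X_C = 1/(ωC) = 103.5 Ω
Branch 1: Z₁ = R = 260.0 Ω
Branch 2 (series LC): Z₂ = j(X_L − X_C) = −j48.65 Ω
Parallel: Z = Z₁Z₂/(Z₁+Z₂), |Z| = 47.82 Ω, ∠Z = -79.40°
I = V/|Z| = 230.1 mA
P = VI cos φ = 11 × 0.2301 × cos(-79.40°) = 465.4 mW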